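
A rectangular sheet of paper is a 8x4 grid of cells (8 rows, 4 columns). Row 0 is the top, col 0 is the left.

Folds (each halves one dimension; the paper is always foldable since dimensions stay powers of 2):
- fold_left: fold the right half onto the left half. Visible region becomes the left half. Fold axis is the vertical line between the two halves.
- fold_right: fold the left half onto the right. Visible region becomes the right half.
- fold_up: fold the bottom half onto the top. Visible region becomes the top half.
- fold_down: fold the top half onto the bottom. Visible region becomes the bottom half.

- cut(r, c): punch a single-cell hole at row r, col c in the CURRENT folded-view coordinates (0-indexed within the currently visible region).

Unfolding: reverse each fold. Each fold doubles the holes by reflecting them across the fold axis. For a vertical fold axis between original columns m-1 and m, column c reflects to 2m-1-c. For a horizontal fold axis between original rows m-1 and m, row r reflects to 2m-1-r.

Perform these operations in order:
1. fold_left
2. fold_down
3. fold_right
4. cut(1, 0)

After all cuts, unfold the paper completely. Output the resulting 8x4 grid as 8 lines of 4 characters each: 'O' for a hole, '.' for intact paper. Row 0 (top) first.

Answer: ....
....
OOOO
....
....
OOOO
....
....

Derivation:
Op 1 fold_left: fold axis v@2; visible region now rows[0,8) x cols[0,2) = 8x2
Op 2 fold_down: fold axis h@4; visible region now rows[4,8) x cols[0,2) = 4x2
Op 3 fold_right: fold axis v@1; visible region now rows[4,8) x cols[1,2) = 4x1
Op 4 cut(1, 0): punch at orig (5,1); cuts so far [(5, 1)]; region rows[4,8) x cols[1,2) = 4x1
Unfold 1 (reflect across v@1): 2 holes -> [(5, 0), (5, 1)]
Unfold 2 (reflect across h@4): 4 holes -> [(2, 0), (2, 1), (5, 0), (5, 1)]
Unfold 3 (reflect across v@2): 8 holes -> [(2, 0), (2, 1), (2, 2), (2, 3), (5, 0), (5, 1), (5, 2), (5, 3)]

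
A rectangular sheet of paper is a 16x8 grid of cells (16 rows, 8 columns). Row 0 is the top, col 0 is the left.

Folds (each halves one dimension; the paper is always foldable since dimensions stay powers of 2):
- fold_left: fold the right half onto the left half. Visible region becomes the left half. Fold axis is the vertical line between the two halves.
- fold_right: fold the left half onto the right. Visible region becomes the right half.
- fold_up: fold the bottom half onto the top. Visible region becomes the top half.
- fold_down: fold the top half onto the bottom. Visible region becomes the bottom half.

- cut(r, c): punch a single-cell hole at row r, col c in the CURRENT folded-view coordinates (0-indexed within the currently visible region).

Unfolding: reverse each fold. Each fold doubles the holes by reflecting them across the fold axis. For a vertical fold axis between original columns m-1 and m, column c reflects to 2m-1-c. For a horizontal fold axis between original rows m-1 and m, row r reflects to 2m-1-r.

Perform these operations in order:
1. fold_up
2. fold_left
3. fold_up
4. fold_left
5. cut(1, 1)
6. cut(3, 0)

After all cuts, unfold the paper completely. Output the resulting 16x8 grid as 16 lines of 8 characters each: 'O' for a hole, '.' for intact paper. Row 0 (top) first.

Op 1 fold_up: fold axis h@8; visible region now rows[0,8) x cols[0,8) = 8x8
Op 2 fold_left: fold axis v@4; visible region now rows[0,8) x cols[0,4) = 8x4
Op 3 fold_up: fold axis h@4; visible region now rows[0,4) x cols[0,4) = 4x4
Op 4 fold_left: fold axis v@2; visible region now rows[0,4) x cols[0,2) = 4x2
Op 5 cut(1, 1): punch at orig (1,1); cuts so far [(1, 1)]; region rows[0,4) x cols[0,2) = 4x2
Op 6 cut(3, 0): punch at orig (3,0); cuts so far [(1, 1), (3, 0)]; region rows[0,4) x cols[0,2) = 4x2
Unfold 1 (reflect across v@2): 4 holes -> [(1, 1), (1, 2), (3, 0), (3, 3)]
Unfold 2 (reflect across h@4): 8 holes -> [(1, 1), (1, 2), (3, 0), (3, 3), (4, 0), (4, 3), (6, 1), (6, 2)]
Unfold 3 (reflect across v@4): 16 holes -> [(1, 1), (1, 2), (1, 5), (1, 6), (3, 0), (3, 3), (3, 4), (3, 7), (4, 0), (4, 3), (4, 4), (4, 7), (6, 1), (6, 2), (6, 5), (6, 6)]
Unfold 4 (reflect across h@8): 32 holes -> [(1, 1), (1, 2), (1, 5), (1, 6), (3, 0), (3, 3), (3, 4), (3, 7), (4, 0), (4, 3), (4, 4), (4, 7), (6, 1), (6, 2), (6, 5), (6, 6), (9, 1), (9, 2), (9, 5), (9, 6), (11, 0), (11, 3), (11, 4), (11, 7), (12, 0), (12, 3), (12, 4), (12, 7), (14, 1), (14, 2), (14, 5), (14, 6)]

Answer: ........
.OO..OO.
........
O..OO..O
O..OO..O
........
.OO..OO.
........
........
.OO..OO.
........
O..OO..O
O..OO..O
........
.OO..OO.
........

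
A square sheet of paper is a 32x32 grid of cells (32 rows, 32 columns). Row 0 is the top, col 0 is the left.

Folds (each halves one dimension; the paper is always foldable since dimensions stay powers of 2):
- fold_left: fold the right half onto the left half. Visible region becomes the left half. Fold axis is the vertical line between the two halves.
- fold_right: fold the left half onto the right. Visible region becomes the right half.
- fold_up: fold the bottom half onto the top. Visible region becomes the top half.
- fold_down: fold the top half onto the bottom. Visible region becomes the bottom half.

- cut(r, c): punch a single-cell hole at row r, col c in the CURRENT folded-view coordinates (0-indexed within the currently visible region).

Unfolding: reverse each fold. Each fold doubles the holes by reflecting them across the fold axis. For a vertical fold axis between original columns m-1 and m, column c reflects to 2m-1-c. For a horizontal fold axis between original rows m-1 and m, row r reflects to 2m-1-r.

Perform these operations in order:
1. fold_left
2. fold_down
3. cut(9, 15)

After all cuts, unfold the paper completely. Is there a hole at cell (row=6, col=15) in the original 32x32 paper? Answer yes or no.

Op 1 fold_left: fold axis v@16; visible region now rows[0,32) x cols[0,16) = 32x16
Op 2 fold_down: fold axis h@16; visible region now rows[16,32) x cols[0,16) = 16x16
Op 3 cut(9, 15): punch at orig (25,15); cuts so far [(25, 15)]; region rows[16,32) x cols[0,16) = 16x16
Unfold 1 (reflect across h@16): 2 holes -> [(6, 15), (25, 15)]
Unfold 2 (reflect across v@16): 4 holes -> [(6, 15), (6, 16), (25, 15), (25, 16)]
Holes: [(6, 15), (6, 16), (25, 15), (25, 16)]

Answer: yes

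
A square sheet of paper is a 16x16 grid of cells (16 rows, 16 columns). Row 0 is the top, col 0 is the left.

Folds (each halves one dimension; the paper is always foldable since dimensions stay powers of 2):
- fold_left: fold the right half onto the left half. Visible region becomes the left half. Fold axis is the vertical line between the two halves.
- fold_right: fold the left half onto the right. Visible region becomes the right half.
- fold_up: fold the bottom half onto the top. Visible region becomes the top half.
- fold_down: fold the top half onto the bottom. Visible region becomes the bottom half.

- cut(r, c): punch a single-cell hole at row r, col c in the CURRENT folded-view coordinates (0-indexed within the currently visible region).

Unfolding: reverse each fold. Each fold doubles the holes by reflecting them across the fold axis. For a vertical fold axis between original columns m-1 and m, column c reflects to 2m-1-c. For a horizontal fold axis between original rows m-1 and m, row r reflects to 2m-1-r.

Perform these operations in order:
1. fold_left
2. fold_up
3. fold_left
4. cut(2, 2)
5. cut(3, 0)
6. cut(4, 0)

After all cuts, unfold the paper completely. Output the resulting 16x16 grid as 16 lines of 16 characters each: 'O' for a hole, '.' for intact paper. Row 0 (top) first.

Answer: ................
................
..O..O....O..O..
O......OO......O
O......OO......O
................
................
................
................
................
................
O......OO......O
O......OO......O
..O..O....O..O..
................
................

Derivation:
Op 1 fold_left: fold axis v@8; visible region now rows[0,16) x cols[0,8) = 16x8
Op 2 fold_up: fold axis h@8; visible region now rows[0,8) x cols[0,8) = 8x8
Op 3 fold_left: fold axis v@4; visible region now rows[0,8) x cols[0,4) = 8x4
Op 4 cut(2, 2): punch at orig (2,2); cuts so far [(2, 2)]; region rows[0,8) x cols[0,4) = 8x4
Op 5 cut(3, 0): punch at orig (3,0); cuts so far [(2, 2), (3, 0)]; region rows[0,8) x cols[0,4) = 8x4
Op 6 cut(4, 0): punch at orig (4,0); cuts so far [(2, 2), (3, 0), (4, 0)]; region rows[0,8) x cols[0,4) = 8x4
Unfold 1 (reflect across v@4): 6 holes -> [(2, 2), (2, 5), (3, 0), (3, 7), (4, 0), (4, 7)]
Unfold 2 (reflect across h@8): 12 holes -> [(2, 2), (2, 5), (3, 0), (3, 7), (4, 0), (4, 7), (11, 0), (11, 7), (12, 0), (12, 7), (13, 2), (13, 5)]
Unfold 3 (reflect across v@8): 24 holes -> [(2, 2), (2, 5), (2, 10), (2, 13), (3, 0), (3, 7), (3, 8), (3, 15), (4, 0), (4, 7), (4, 8), (4, 15), (11, 0), (11, 7), (11, 8), (11, 15), (12, 0), (12, 7), (12, 8), (12, 15), (13, 2), (13, 5), (13, 10), (13, 13)]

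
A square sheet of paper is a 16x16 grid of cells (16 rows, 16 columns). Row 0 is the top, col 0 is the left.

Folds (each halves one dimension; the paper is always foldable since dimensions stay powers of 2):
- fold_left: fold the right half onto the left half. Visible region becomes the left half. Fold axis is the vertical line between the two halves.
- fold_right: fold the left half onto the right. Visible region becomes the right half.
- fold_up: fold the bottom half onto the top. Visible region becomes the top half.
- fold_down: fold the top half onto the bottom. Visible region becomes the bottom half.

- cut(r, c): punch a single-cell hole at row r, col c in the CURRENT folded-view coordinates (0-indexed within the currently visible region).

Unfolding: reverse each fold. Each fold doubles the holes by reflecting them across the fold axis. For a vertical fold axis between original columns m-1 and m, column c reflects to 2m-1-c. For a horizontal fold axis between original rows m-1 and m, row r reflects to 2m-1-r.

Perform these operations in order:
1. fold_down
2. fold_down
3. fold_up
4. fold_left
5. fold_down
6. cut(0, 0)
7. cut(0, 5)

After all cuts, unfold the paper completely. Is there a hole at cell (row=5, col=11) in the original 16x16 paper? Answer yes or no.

Op 1 fold_down: fold axis h@8; visible region now rows[8,16) x cols[0,16) = 8x16
Op 2 fold_down: fold axis h@12; visible region now rows[12,16) x cols[0,16) = 4x16
Op 3 fold_up: fold axis h@14; visible region now rows[12,14) x cols[0,16) = 2x16
Op 4 fold_left: fold axis v@8; visible region now rows[12,14) x cols[0,8) = 2x8
Op 5 fold_down: fold axis h@13; visible region now rows[13,14) x cols[0,8) = 1x8
Op 6 cut(0, 0): punch at orig (13,0); cuts so far [(13, 0)]; region rows[13,14) x cols[0,8) = 1x8
Op 7 cut(0, 5): punch at orig (13,5); cuts so far [(13, 0), (13, 5)]; region rows[13,14) x cols[0,8) = 1x8
Unfold 1 (reflect across h@13): 4 holes -> [(12, 0), (12, 5), (13, 0), (13, 5)]
Unfold 2 (reflect across v@8): 8 holes -> [(12, 0), (12, 5), (12, 10), (12, 15), (13, 0), (13, 5), (13, 10), (13, 15)]
Unfold 3 (reflect across h@14): 16 holes -> [(12, 0), (12, 5), (12, 10), (12, 15), (13, 0), (13, 5), (13, 10), (13, 15), (14, 0), (14, 5), (14, 10), (14, 15), (15, 0), (15, 5), (15, 10), (15, 15)]
Unfold 4 (reflect across h@12): 32 holes -> [(8, 0), (8, 5), (8, 10), (8, 15), (9, 0), (9, 5), (9, 10), (9, 15), (10, 0), (10, 5), (10, 10), (10, 15), (11, 0), (11, 5), (11, 10), (11, 15), (12, 0), (12, 5), (12, 10), (12, 15), (13, 0), (13, 5), (13, 10), (13, 15), (14, 0), (14, 5), (14, 10), (14, 15), (15, 0), (15, 5), (15, 10), (15, 15)]
Unfold 5 (reflect across h@8): 64 holes -> [(0, 0), (0, 5), (0, 10), (0, 15), (1, 0), (1, 5), (1, 10), (1, 15), (2, 0), (2, 5), (2, 10), (2, 15), (3, 0), (3, 5), (3, 10), (3, 15), (4, 0), (4, 5), (4, 10), (4, 15), (5, 0), (5, 5), (5, 10), (5, 15), (6, 0), (6, 5), (6, 10), (6, 15), (7, 0), (7, 5), (7, 10), (7, 15), (8, 0), (8, 5), (8, 10), (8, 15), (9, 0), (9, 5), (9, 10), (9, 15), (10, 0), (10, 5), (10, 10), (10, 15), (11, 0), (11, 5), (11, 10), (11, 15), (12, 0), (12, 5), (12, 10), (12, 15), (13, 0), (13, 5), (13, 10), (13, 15), (14, 0), (14, 5), (14, 10), (14, 15), (15, 0), (15, 5), (15, 10), (15, 15)]
Holes: [(0, 0), (0, 5), (0, 10), (0, 15), (1, 0), (1, 5), (1, 10), (1, 15), (2, 0), (2, 5), (2, 10), (2, 15), (3, 0), (3, 5), (3, 10), (3, 15), (4, 0), (4, 5), (4, 10), (4, 15), (5, 0), (5, 5), (5, 10), (5, 15), (6, 0), (6, 5), (6, 10), (6, 15), (7, 0), (7, 5), (7, 10), (7, 15), (8, 0), (8, 5), (8, 10), (8, 15), (9, 0), (9, 5), (9, 10), (9, 15), (10, 0), (10, 5), (10, 10), (10, 15), (11, 0), (11, 5), (11, 10), (11, 15), (12, 0), (12, 5), (12, 10), (12, 15), (13, 0), (13, 5), (13, 10), (13, 15), (14, 0), (14, 5), (14, 10), (14, 15), (15, 0), (15, 5), (15, 10), (15, 15)]

Answer: no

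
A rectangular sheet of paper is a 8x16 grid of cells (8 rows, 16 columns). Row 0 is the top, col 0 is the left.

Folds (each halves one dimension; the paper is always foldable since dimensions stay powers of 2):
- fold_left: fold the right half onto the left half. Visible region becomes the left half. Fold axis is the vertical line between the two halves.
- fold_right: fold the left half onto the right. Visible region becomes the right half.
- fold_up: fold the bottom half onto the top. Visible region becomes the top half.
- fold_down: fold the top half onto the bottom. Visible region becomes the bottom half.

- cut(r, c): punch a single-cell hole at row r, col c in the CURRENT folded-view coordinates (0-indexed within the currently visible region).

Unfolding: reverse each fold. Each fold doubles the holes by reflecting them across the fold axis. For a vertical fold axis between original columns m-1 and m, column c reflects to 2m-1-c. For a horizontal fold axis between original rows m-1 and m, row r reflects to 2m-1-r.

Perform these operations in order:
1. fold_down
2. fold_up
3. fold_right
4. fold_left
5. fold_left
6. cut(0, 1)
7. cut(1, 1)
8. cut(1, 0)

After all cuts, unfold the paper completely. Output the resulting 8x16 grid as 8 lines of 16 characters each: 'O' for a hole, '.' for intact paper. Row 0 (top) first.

Op 1 fold_down: fold axis h@4; visible region now rows[4,8) x cols[0,16) = 4x16
Op 2 fold_up: fold axis h@6; visible region now rows[4,6) x cols[0,16) = 2x16
Op 3 fold_right: fold axis v@8; visible region now rows[4,6) x cols[8,16) = 2x8
Op 4 fold_left: fold axis v@12; visible region now rows[4,6) x cols[8,12) = 2x4
Op 5 fold_left: fold axis v@10; visible region now rows[4,6) x cols[8,10) = 2x2
Op 6 cut(0, 1): punch at orig (4,9); cuts so far [(4, 9)]; region rows[4,6) x cols[8,10) = 2x2
Op 7 cut(1, 1): punch at orig (5,9); cuts so far [(4, 9), (5, 9)]; region rows[4,6) x cols[8,10) = 2x2
Op 8 cut(1, 0): punch at orig (5,8); cuts so far [(4, 9), (5, 8), (5, 9)]; region rows[4,6) x cols[8,10) = 2x2
Unfold 1 (reflect across v@10): 6 holes -> [(4, 9), (4, 10), (5, 8), (5, 9), (5, 10), (5, 11)]
Unfold 2 (reflect across v@12): 12 holes -> [(4, 9), (4, 10), (4, 13), (4, 14), (5, 8), (5, 9), (5, 10), (5, 11), (5, 12), (5, 13), (5, 14), (5, 15)]
Unfold 3 (reflect across v@8): 24 holes -> [(4, 1), (4, 2), (4, 5), (4, 6), (4, 9), (4, 10), (4, 13), (4, 14), (5, 0), (5, 1), (5, 2), (5, 3), (5, 4), (5, 5), (5, 6), (5, 7), (5, 8), (5, 9), (5, 10), (5, 11), (5, 12), (5, 13), (5, 14), (5, 15)]
Unfold 4 (reflect across h@6): 48 holes -> [(4, 1), (4, 2), (4, 5), (4, 6), (4, 9), (4, 10), (4, 13), (4, 14), (5, 0), (5, 1), (5, 2), (5, 3), (5, 4), (5, 5), (5, 6), (5, 7), (5, 8), (5, 9), (5, 10), (5, 11), (5, 12), (5, 13), (5, 14), (5, 15), (6, 0), (6, 1), (6, 2), (6, 3), (6, 4), (6, 5), (6, 6), (6, 7), (6, 8), (6, 9), (6, 10), (6, 11), (6, 12), (6, 13), (6, 14), (6, 15), (7, 1), (7, 2), (7, 5), (7, 6), (7, 9), (7, 10), (7, 13), (7, 14)]
Unfold 5 (reflect across h@4): 96 holes -> [(0, 1), (0, 2), (0, 5), (0, 6), (0, 9), (0, 10), (0, 13), (0, 14), (1, 0), (1, 1), (1, 2), (1, 3), (1, 4), (1, 5), (1, 6), (1, 7), (1, 8), (1, 9), (1, 10), (1, 11), (1, 12), (1, 13), (1, 14), (1, 15), (2, 0), (2, 1), (2, 2), (2, 3), (2, 4), (2, 5), (2, 6), (2, 7), (2, 8), (2, 9), (2, 10), (2, 11), (2, 12), (2, 13), (2, 14), (2, 15), (3, 1), (3, 2), (3, 5), (3, 6), (3, 9), (3, 10), (3, 13), (3, 14), (4, 1), (4, 2), (4, 5), (4, 6), (4, 9), (4, 10), (4, 13), (4, 14), (5, 0), (5, 1), (5, 2), (5, 3), (5, 4), (5, 5), (5, 6), (5, 7), (5, 8), (5, 9), (5, 10), (5, 11), (5, 12), (5, 13), (5, 14), (5, 15), (6, 0), (6, 1), (6, 2), (6, 3), (6, 4), (6, 5), (6, 6), (6, 7), (6, 8), (6, 9), (6, 10), (6, 11), (6, 12), (6, 13), (6, 14), (6, 15), (7, 1), (7, 2), (7, 5), (7, 6), (7, 9), (7, 10), (7, 13), (7, 14)]

Answer: .OO..OO..OO..OO.
OOOOOOOOOOOOOOOO
OOOOOOOOOOOOOOOO
.OO..OO..OO..OO.
.OO..OO..OO..OO.
OOOOOOOOOOOOOOOO
OOOOOOOOOOOOOOOO
.OO..OO..OO..OO.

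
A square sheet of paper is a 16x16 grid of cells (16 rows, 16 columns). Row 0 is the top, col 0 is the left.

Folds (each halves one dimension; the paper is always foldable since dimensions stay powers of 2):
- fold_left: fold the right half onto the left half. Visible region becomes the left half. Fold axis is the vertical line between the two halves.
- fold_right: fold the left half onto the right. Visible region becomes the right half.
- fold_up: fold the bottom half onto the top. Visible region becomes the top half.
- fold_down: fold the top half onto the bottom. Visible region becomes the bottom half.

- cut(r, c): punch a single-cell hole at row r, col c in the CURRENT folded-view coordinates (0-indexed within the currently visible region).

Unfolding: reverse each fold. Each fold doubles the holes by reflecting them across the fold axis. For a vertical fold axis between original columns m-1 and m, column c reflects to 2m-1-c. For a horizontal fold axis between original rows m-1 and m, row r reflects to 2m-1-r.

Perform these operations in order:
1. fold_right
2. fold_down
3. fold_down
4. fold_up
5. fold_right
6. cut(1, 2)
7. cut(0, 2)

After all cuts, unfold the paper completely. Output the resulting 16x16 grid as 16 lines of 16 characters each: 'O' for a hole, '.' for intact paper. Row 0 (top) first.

Answer: .O....O..O....O.
.O....O..O....O.
.O....O..O....O.
.O....O..O....O.
.O....O..O....O.
.O....O..O....O.
.O....O..O....O.
.O....O..O....O.
.O....O..O....O.
.O....O..O....O.
.O....O..O....O.
.O....O..O....O.
.O....O..O....O.
.O....O..O....O.
.O....O..O....O.
.O....O..O....O.

Derivation:
Op 1 fold_right: fold axis v@8; visible region now rows[0,16) x cols[8,16) = 16x8
Op 2 fold_down: fold axis h@8; visible region now rows[8,16) x cols[8,16) = 8x8
Op 3 fold_down: fold axis h@12; visible region now rows[12,16) x cols[8,16) = 4x8
Op 4 fold_up: fold axis h@14; visible region now rows[12,14) x cols[8,16) = 2x8
Op 5 fold_right: fold axis v@12; visible region now rows[12,14) x cols[12,16) = 2x4
Op 6 cut(1, 2): punch at orig (13,14); cuts so far [(13, 14)]; region rows[12,14) x cols[12,16) = 2x4
Op 7 cut(0, 2): punch at orig (12,14); cuts so far [(12, 14), (13, 14)]; region rows[12,14) x cols[12,16) = 2x4
Unfold 1 (reflect across v@12): 4 holes -> [(12, 9), (12, 14), (13, 9), (13, 14)]
Unfold 2 (reflect across h@14): 8 holes -> [(12, 9), (12, 14), (13, 9), (13, 14), (14, 9), (14, 14), (15, 9), (15, 14)]
Unfold 3 (reflect across h@12): 16 holes -> [(8, 9), (8, 14), (9, 9), (9, 14), (10, 9), (10, 14), (11, 9), (11, 14), (12, 9), (12, 14), (13, 9), (13, 14), (14, 9), (14, 14), (15, 9), (15, 14)]
Unfold 4 (reflect across h@8): 32 holes -> [(0, 9), (0, 14), (1, 9), (1, 14), (2, 9), (2, 14), (3, 9), (3, 14), (4, 9), (4, 14), (5, 9), (5, 14), (6, 9), (6, 14), (7, 9), (7, 14), (8, 9), (8, 14), (9, 9), (9, 14), (10, 9), (10, 14), (11, 9), (11, 14), (12, 9), (12, 14), (13, 9), (13, 14), (14, 9), (14, 14), (15, 9), (15, 14)]
Unfold 5 (reflect across v@8): 64 holes -> [(0, 1), (0, 6), (0, 9), (0, 14), (1, 1), (1, 6), (1, 9), (1, 14), (2, 1), (2, 6), (2, 9), (2, 14), (3, 1), (3, 6), (3, 9), (3, 14), (4, 1), (4, 6), (4, 9), (4, 14), (5, 1), (5, 6), (5, 9), (5, 14), (6, 1), (6, 6), (6, 9), (6, 14), (7, 1), (7, 6), (7, 9), (7, 14), (8, 1), (8, 6), (8, 9), (8, 14), (9, 1), (9, 6), (9, 9), (9, 14), (10, 1), (10, 6), (10, 9), (10, 14), (11, 1), (11, 6), (11, 9), (11, 14), (12, 1), (12, 6), (12, 9), (12, 14), (13, 1), (13, 6), (13, 9), (13, 14), (14, 1), (14, 6), (14, 9), (14, 14), (15, 1), (15, 6), (15, 9), (15, 14)]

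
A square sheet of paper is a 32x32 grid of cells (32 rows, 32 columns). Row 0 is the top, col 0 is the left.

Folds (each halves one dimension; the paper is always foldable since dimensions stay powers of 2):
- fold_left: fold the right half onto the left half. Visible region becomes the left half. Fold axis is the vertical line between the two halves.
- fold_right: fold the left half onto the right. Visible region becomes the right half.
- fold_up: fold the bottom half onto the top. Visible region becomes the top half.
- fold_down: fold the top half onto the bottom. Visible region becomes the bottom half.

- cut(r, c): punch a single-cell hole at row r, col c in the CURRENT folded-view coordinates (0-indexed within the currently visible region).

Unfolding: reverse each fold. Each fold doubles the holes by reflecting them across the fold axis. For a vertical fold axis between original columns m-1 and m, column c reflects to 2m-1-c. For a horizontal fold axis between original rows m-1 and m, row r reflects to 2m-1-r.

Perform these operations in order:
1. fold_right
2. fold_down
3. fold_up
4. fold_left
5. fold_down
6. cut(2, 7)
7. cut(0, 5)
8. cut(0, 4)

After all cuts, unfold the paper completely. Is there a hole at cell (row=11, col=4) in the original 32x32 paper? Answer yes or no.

Answer: yes

Derivation:
Op 1 fold_right: fold axis v@16; visible region now rows[0,32) x cols[16,32) = 32x16
Op 2 fold_down: fold axis h@16; visible region now rows[16,32) x cols[16,32) = 16x16
Op 3 fold_up: fold axis h@24; visible region now rows[16,24) x cols[16,32) = 8x16
Op 4 fold_left: fold axis v@24; visible region now rows[16,24) x cols[16,24) = 8x8
Op 5 fold_down: fold axis h@20; visible region now rows[20,24) x cols[16,24) = 4x8
Op 6 cut(2, 7): punch at orig (22,23); cuts so far [(22, 23)]; region rows[20,24) x cols[16,24) = 4x8
Op 7 cut(0, 5): punch at orig (20,21); cuts so far [(20, 21), (22, 23)]; region rows[20,24) x cols[16,24) = 4x8
Op 8 cut(0, 4): punch at orig (20,20); cuts so far [(20, 20), (20, 21), (22, 23)]; region rows[20,24) x cols[16,24) = 4x8
Unfold 1 (reflect across h@20): 6 holes -> [(17, 23), (19, 20), (19, 21), (20, 20), (20, 21), (22, 23)]
Unfold 2 (reflect across v@24): 12 holes -> [(17, 23), (17, 24), (19, 20), (19, 21), (19, 26), (19, 27), (20, 20), (20, 21), (20, 26), (20, 27), (22, 23), (22, 24)]
Unfold 3 (reflect across h@24): 24 holes -> [(17, 23), (17, 24), (19, 20), (19, 21), (19, 26), (19, 27), (20, 20), (20, 21), (20, 26), (20, 27), (22, 23), (22, 24), (25, 23), (25, 24), (27, 20), (27, 21), (27, 26), (27, 27), (28, 20), (28, 21), (28, 26), (28, 27), (30, 23), (30, 24)]
Unfold 4 (reflect across h@16): 48 holes -> [(1, 23), (1, 24), (3, 20), (3, 21), (3, 26), (3, 27), (4, 20), (4, 21), (4, 26), (4, 27), (6, 23), (6, 24), (9, 23), (9, 24), (11, 20), (11, 21), (11, 26), (11, 27), (12, 20), (12, 21), (12, 26), (12, 27), (14, 23), (14, 24), (17, 23), (17, 24), (19, 20), (19, 21), (19, 26), (19, 27), (20, 20), (20, 21), (20, 26), (20, 27), (22, 23), (22, 24), (25, 23), (25, 24), (27, 20), (27, 21), (27, 26), (27, 27), (28, 20), (28, 21), (28, 26), (28, 27), (30, 23), (30, 24)]
Unfold 5 (reflect across v@16): 96 holes -> [(1, 7), (1, 8), (1, 23), (1, 24), (3, 4), (3, 5), (3, 10), (3, 11), (3, 20), (3, 21), (3, 26), (3, 27), (4, 4), (4, 5), (4, 10), (4, 11), (4, 20), (4, 21), (4, 26), (4, 27), (6, 7), (6, 8), (6, 23), (6, 24), (9, 7), (9, 8), (9, 23), (9, 24), (11, 4), (11, 5), (11, 10), (11, 11), (11, 20), (11, 21), (11, 26), (11, 27), (12, 4), (12, 5), (12, 10), (12, 11), (12, 20), (12, 21), (12, 26), (12, 27), (14, 7), (14, 8), (14, 23), (14, 24), (17, 7), (17, 8), (17, 23), (17, 24), (19, 4), (19, 5), (19, 10), (19, 11), (19, 20), (19, 21), (19, 26), (19, 27), (20, 4), (20, 5), (20, 10), (20, 11), (20, 20), (20, 21), (20, 26), (20, 27), (22, 7), (22, 8), (22, 23), (22, 24), (25, 7), (25, 8), (25, 23), (25, 24), (27, 4), (27, 5), (27, 10), (27, 11), (27, 20), (27, 21), (27, 26), (27, 27), (28, 4), (28, 5), (28, 10), (28, 11), (28, 20), (28, 21), (28, 26), (28, 27), (30, 7), (30, 8), (30, 23), (30, 24)]
Holes: [(1, 7), (1, 8), (1, 23), (1, 24), (3, 4), (3, 5), (3, 10), (3, 11), (3, 20), (3, 21), (3, 26), (3, 27), (4, 4), (4, 5), (4, 10), (4, 11), (4, 20), (4, 21), (4, 26), (4, 27), (6, 7), (6, 8), (6, 23), (6, 24), (9, 7), (9, 8), (9, 23), (9, 24), (11, 4), (11, 5), (11, 10), (11, 11), (11, 20), (11, 21), (11, 26), (11, 27), (12, 4), (12, 5), (12, 10), (12, 11), (12, 20), (12, 21), (12, 26), (12, 27), (14, 7), (14, 8), (14, 23), (14, 24), (17, 7), (17, 8), (17, 23), (17, 24), (19, 4), (19, 5), (19, 10), (19, 11), (19, 20), (19, 21), (19, 26), (19, 27), (20, 4), (20, 5), (20, 10), (20, 11), (20, 20), (20, 21), (20, 26), (20, 27), (22, 7), (22, 8), (22, 23), (22, 24), (25, 7), (25, 8), (25, 23), (25, 24), (27, 4), (27, 5), (27, 10), (27, 11), (27, 20), (27, 21), (27, 26), (27, 27), (28, 4), (28, 5), (28, 10), (28, 11), (28, 20), (28, 21), (28, 26), (28, 27), (30, 7), (30, 8), (30, 23), (30, 24)]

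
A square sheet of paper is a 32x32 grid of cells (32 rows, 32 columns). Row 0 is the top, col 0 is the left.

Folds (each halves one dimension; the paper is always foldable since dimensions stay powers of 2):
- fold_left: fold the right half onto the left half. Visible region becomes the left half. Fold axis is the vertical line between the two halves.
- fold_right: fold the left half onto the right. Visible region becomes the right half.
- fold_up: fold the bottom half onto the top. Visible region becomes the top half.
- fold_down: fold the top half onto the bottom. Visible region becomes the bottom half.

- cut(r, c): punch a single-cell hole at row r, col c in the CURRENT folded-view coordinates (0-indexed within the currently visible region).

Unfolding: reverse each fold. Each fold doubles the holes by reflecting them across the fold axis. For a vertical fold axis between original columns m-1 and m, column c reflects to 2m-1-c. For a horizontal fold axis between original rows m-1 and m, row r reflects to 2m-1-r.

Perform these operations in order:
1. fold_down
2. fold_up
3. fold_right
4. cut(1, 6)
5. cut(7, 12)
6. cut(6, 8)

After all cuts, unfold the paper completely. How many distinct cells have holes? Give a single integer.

Answer: 24

Derivation:
Op 1 fold_down: fold axis h@16; visible region now rows[16,32) x cols[0,32) = 16x32
Op 2 fold_up: fold axis h@24; visible region now rows[16,24) x cols[0,32) = 8x32
Op 3 fold_right: fold axis v@16; visible region now rows[16,24) x cols[16,32) = 8x16
Op 4 cut(1, 6): punch at orig (17,22); cuts so far [(17, 22)]; region rows[16,24) x cols[16,32) = 8x16
Op 5 cut(7, 12): punch at orig (23,28); cuts so far [(17, 22), (23, 28)]; region rows[16,24) x cols[16,32) = 8x16
Op 6 cut(6, 8): punch at orig (22,24); cuts so far [(17, 22), (22, 24), (23, 28)]; region rows[16,24) x cols[16,32) = 8x16
Unfold 1 (reflect across v@16): 6 holes -> [(17, 9), (17, 22), (22, 7), (22, 24), (23, 3), (23, 28)]
Unfold 2 (reflect across h@24): 12 holes -> [(17, 9), (17, 22), (22, 7), (22, 24), (23, 3), (23, 28), (24, 3), (24, 28), (25, 7), (25, 24), (30, 9), (30, 22)]
Unfold 3 (reflect across h@16): 24 holes -> [(1, 9), (1, 22), (6, 7), (6, 24), (7, 3), (7, 28), (8, 3), (8, 28), (9, 7), (9, 24), (14, 9), (14, 22), (17, 9), (17, 22), (22, 7), (22, 24), (23, 3), (23, 28), (24, 3), (24, 28), (25, 7), (25, 24), (30, 9), (30, 22)]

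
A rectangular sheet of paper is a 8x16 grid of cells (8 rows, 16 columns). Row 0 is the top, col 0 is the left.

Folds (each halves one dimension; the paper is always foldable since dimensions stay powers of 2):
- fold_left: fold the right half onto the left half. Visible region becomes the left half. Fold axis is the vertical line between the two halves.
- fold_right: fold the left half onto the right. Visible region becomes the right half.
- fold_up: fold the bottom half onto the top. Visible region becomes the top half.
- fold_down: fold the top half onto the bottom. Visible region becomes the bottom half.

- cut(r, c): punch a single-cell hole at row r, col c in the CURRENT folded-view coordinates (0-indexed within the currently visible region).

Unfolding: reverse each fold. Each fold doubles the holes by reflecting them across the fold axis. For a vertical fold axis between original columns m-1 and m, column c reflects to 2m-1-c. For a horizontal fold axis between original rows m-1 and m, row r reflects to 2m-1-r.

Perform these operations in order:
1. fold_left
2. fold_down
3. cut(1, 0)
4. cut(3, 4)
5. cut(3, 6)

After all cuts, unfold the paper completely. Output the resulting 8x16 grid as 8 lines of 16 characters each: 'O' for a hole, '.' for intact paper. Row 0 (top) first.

Answer: ....O.O..O.O....
................
O..............O
................
................
O..............O
................
....O.O..O.O....

Derivation:
Op 1 fold_left: fold axis v@8; visible region now rows[0,8) x cols[0,8) = 8x8
Op 2 fold_down: fold axis h@4; visible region now rows[4,8) x cols[0,8) = 4x8
Op 3 cut(1, 0): punch at orig (5,0); cuts so far [(5, 0)]; region rows[4,8) x cols[0,8) = 4x8
Op 4 cut(3, 4): punch at orig (7,4); cuts so far [(5, 0), (7, 4)]; region rows[4,8) x cols[0,8) = 4x8
Op 5 cut(3, 6): punch at orig (7,6); cuts so far [(5, 0), (7, 4), (7, 6)]; region rows[4,8) x cols[0,8) = 4x8
Unfold 1 (reflect across h@4): 6 holes -> [(0, 4), (0, 6), (2, 0), (5, 0), (7, 4), (7, 6)]
Unfold 2 (reflect across v@8): 12 holes -> [(0, 4), (0, 6), (0, 9), (0, 11), (2, 0), (2, 15), (5, 0), (5, 15), (7, 4), (7, 6), (7, 9), (7, 11)]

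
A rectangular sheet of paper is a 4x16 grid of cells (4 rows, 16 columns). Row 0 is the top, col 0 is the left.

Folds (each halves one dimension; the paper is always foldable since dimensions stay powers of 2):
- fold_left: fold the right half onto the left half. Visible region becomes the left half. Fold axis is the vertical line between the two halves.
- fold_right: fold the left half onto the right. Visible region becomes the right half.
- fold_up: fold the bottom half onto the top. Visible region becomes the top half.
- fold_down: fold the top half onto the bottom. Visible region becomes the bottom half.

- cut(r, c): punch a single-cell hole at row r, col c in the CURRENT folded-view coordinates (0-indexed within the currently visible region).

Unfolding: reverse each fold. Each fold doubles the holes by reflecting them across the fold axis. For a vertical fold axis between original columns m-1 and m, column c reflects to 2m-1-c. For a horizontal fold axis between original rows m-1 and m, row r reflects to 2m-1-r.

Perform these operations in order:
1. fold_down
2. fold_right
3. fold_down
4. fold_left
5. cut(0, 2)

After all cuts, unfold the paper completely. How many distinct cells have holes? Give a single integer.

Op 1 fold_down: fold axis h@2; visible region now rows[2,4) x cols[0,16) = 2x16
Op 2 fold_right: fold axis v@8; visible region now rows[2,4) x cols[8,16) = 2x8
Op 3 fold_down: fold axis h@3; visible region now rows[3,4) x cols[8,16) = 1x8
Op 4 fold_left: fold axis v@12; visible region now rows[3,4) x cols[8,12) = 1x4
Op 5 cut(0, 2): punch at orig (3,10); cuts so far [(3, 10)]; region rows[3,4) x cols[8,12) = 1x4
Unfold 1 (reflect across v@12): 2 holes -> [(3, 10), (3, 13)]
Unfold 2 (reflect across h@3): 4 holes -> [(2, 10), (2, 13), (3, 10), (3, 13)]
Unfold 3 (reflect across v@8): 8 holes -> [(2, 2), (2, 5), (2, 10), (2, 13), (3, 2), (3, 5), (3, 10), (3, 13)]
Unfold 4 (reflect across h@2): 16 holes -> [(0, 2), (0, 5), (0, 10), (0, 13), (1, 2), (1, 5), (1, 10), (1, 13), (2, 2), (2, 5), (2, 10), (2, 13), (3, 2), (3, 5), (3, 10), (3, 13)]

Answer: 16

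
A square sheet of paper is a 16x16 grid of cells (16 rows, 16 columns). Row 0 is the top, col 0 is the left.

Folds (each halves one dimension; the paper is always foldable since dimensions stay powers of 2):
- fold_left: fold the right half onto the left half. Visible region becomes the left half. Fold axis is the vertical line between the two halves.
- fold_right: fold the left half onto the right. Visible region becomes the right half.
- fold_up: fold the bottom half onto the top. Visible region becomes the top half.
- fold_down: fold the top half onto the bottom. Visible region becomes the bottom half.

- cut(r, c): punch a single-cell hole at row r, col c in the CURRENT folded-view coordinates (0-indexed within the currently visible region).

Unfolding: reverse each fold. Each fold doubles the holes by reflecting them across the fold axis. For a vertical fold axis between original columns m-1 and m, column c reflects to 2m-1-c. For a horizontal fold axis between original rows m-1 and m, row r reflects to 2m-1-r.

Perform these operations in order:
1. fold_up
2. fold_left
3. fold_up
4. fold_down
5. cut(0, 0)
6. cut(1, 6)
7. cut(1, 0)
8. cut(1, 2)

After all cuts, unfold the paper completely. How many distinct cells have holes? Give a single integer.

Answer: 64

Derivation:
Op 1 fold_up: fold axis h@8; visible region now rows[0,8) x cols[0,16) = 8x16
Op 2 fold_left: fold axis v@8; visible region now rows[0,8) x cols[0,8) = 8x8
Op 3 fold_up: fold axis h@4; visible region now rows[0,4) x cols[0,8) = 4x8
Op 4 fold_down: fold axis h@2; visible region now rows[2,4) x cols[0,8) = 2x8
Op 5 cut(0, 0): punch at orig (2,0); cuts so far [(2, 0)]; region rows[2,4) x cols[0,8) = 2x8
Op 6 cut(1, 6): punch at orig (3,6); cuts so far [(2, 0), (3, 6)]; region rows[2,4) x cols[0,8) = 2x8
Op 7 cut(1, 0): punch at orig (3,0); cuts so far [(2, 0), (3, 0), (3, 6)]; region rows[2,4) x cols[0,8) = 2x8
Op 8 cut(1, 2): punch at orig (3,2); cuts so far [(2, 0), (3, 0), (3, 2), (3, 6)]; region rows[2,4) x cols[0,8) = 2x8
Unfold 1 (reflect across h@2): 8 holes -> [(0, 0), (0, 2), (0, 6), (1, 0), (2, 0), (3, 0), (3, 2), (3, 6)]
Unfold 2 (reflect across h@4): 16 holes -> [(0, 0), (0, 2), (0, 6), (1, 0), (2, 0), (3, 0), (3, 2), (3, 6), (4, 0), (4, 2), (4, 6), (5, 0), (6, 0), (7, 0), (7, 2), (7, 6)]
Unfold 3 (reflect across v@8): 32 holes -> [(0, 0), (0, 2), (0, 6), (0, 9), (0, 13), (0, 15), (1, 0), (1, 15), (2, 0), (2, 15), (3, 0), (3, 2), (3, 6), (3, 9), (3, 13), (3, 15), (4, 0), (4, 2), (4, 6), (4, 9), (4, 13), (4, 15), (5, 0), (5, 15), (6, 0), (6, 15), (7, 0), (7, 2), (7, 6), (7, 9), (7, 13), (7, 15)]
Unfold 4 (reflect across h@8): 64 holes -> [(0, 0), (0, 2), (0, 6), (0, 9), (0, 13), (0, 15), (1, 0), (1, 15), (2, 0), (2, 15), (3, 0), (3, 2), (3, 6), (3, 9), (3, 13), (3, 15), (4, 0), (4, 2), (4, 6), (4, 9), (4, 13), (4, 15), (5, 0), (5, 15), (6, 0), (6, 15), (7, 0), (7, 2), (7, 6), (7, 9), (7, 13), (7, 15), (8, 0), (8, 2), (8, 6), (8, 9), (8, 13), (8, 15), (9, 0), (9, 15), (10, 0), (10, 15), (11, 0), (11, 2), (11, 6), (11, 9), (11, 13), (11, 15), (12, 0), (12, 2), (12, 6), (12, 9), (12, 13), (12, 15), (13, 0), (13, 15), (14, 0), (14, 15), (15, 0), (15, 2), (15, 6), (15, 9), (15, 13), (15, 15)]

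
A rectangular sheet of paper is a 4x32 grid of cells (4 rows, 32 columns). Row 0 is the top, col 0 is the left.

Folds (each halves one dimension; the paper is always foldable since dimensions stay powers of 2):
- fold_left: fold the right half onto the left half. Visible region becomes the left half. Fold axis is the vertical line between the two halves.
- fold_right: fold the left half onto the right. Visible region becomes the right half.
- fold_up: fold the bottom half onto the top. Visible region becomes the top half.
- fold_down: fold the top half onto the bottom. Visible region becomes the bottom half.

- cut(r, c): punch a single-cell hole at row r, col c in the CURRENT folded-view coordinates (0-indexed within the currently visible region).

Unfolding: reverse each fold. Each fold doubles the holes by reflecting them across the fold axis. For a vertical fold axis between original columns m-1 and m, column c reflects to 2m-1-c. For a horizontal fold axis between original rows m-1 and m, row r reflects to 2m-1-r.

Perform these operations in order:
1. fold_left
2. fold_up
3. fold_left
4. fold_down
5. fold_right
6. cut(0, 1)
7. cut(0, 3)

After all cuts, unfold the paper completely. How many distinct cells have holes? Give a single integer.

Op 1 fold_left: fold axis v@16; visible region now rows[0,4) x cols[0,16) = 4x16
Op 2 fold_up: fold axis h@2; visible region now rows[0,2) x cols[0,16) = 2x16
Op 3 fold_left: fold axis v@8; visible region now rows[0,2) x cols[0,8) = 2x8
Op 4 fold_down: fold axis h@1; visible region now rows[1,2) x cols[0,8) = 1x8
Op 5 fold_right: fold axis v@4; visible region now rows[1,2) x cols[4,8) = 1x4
Op 6 cut(0, 1): punch at orig (1,5); cuts so far [(1, 5)]; region rows[1,2) x cols[4,8) = 1x4
Op 7 cut(0, 3): punch at orig (1,7); cuts so far [(1, 5), (1, 7)]; region rows[1,2) x cols[4,8) = 1x4
Unfold 1 (reflect across v@4): 4 holes -> [(1, 0), (1, 2), (1, 5), (1, 7)]
Unfold 2 (reflect across h@1): 8 holes -> [(0, 0), (0, 2), (0, 5), (0, 7), (1, 0), (1, 2), (1, 5), (1, 7)]
Unfold 3 (reflect across v@8): 16 holes -> [(0, 0), (0, 2), (0, 5), (0, 7), (0, 8), (0, 10), (0, 13), (0, 15), (1, 0), (1, 2), (1, 5), (1, 7), (1, 8), (1, 10), (1, 13), (1, 15)]
Unfold 4 (reflect across h@2): 32 holes -> [(0, 0), (0, 2), (0, 5), (0, 7), (0, 8), (0, 10), (0, 13), (0, 15), (1, 0), (1, 2), (1, 5), (1, 7), (1, 8), (1, 10), (1, 13), (1, 15), (2, 0), (2, 2), (2, 5), (2, 7), (2, 8), (2, 10), (2, 13), (2, 15), (3, 0), (3, 2), (3, 5), (3, 7), (3, 8), (3, 10), (3, 13), (3, 15)]
Unfold 5 (reflect across v@16): 64 holes -> [(0, 0), (0, 2), (0, 5), (0, 7), (0, 8), (0, 10), (0, 13), (0, 15), (0, 16), (0, 18), (0, 21), (0, 23), (0, 24), (0, 26), (0, 29), (0, 31), (1, 0), (1, 2), (1, 5), (1, 7), (1, 8), (1, 10), (1, 13), (1, 15), (1, 16), (1, 18), (1, 21), (1, 23), (1, 24), (1, 26), (1, 29), (1, 31), (2, 0), (2, 2), (2, 5), (2, 7), (2, 8), (2, 10), (2, 13), (2, 15), (2, 16), (2, 18), (2, 21), (2, 23), (2, 24), (2, 26), (2, 29), (2, 31), (3, 0), (3, 2), (3, 5), (3, 7), (3, 8), (3, 10), (3, 13), (3, 15), (3, 16), (3, 18), (3, 21), (3, 23), (3, 24), (3, 26), (3, 29), (3, 31)]

Answer: 64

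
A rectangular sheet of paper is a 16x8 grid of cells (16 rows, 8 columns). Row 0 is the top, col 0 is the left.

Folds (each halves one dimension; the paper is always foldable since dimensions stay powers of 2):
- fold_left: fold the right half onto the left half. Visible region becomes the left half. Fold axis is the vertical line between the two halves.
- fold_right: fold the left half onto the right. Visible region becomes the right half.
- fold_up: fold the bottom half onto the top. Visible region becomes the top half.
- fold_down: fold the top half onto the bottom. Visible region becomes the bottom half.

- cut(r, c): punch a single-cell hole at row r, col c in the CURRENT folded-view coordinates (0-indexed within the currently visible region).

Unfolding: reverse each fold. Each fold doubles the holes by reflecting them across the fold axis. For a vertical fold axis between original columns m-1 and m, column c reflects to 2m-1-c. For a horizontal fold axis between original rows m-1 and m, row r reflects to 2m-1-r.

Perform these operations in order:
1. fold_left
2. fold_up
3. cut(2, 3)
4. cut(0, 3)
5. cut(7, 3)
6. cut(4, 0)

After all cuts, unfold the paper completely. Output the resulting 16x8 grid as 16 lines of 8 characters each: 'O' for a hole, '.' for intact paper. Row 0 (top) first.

Op 1 fold_left: fold axis v@4; visible region now rows[0,16) x cols[0,4) = 16x4
Op 2 fold_up: fold axis h@8; visible region now rows[0,8) x cols[0,4) = 8x4
Op 3 cut(2, 3): punch at orig (2,3); cuts so far [(2, 3)]; region rows[0,8) x cols[0,4) = 8x4
Op 4 cut(0, 3): punch at orig (0,3); cuts so far [(0, 3), (2, 3)]; region rows[0,8) x cols[0,4) = 8x4
Op 5 cut(7, 3): punch at orig (7,3); cuts so far [(0, 3), (2, 3), (7, 3)]; region rows[0,8) x cols[0,4) = 8x4
Op 6 cut(4, 0): punch at orig (4,0); cuts so far [(0, 3), (2, 3), (4, 0), (7, 3)]; region rows[0,8) x cols[0,4) = 8x4
Unfold 1 (reflect across h@8): 8 holes -> [(0, 3), (2, 3), (4, 0), (7, 3), (8, 3), (11, 0), (13, 3), (15, 3)]
Unfold 2 (reflect across v@4): 16 holes -> [(0, 3), (0, 4), (2, 3), (2, 4), (4, 0), (4, 7), (7, 3), (7, 4), (8, 3), (8, 4), (11, 0), (11, 7), (13, 3), (13, 4), (15, 3), (15, 4)]

Answer: ...OO...
........
...OO...
........
O......O
........
........
...OO...
...OO...
........
........
O......O
........
...OO...
........
...OO...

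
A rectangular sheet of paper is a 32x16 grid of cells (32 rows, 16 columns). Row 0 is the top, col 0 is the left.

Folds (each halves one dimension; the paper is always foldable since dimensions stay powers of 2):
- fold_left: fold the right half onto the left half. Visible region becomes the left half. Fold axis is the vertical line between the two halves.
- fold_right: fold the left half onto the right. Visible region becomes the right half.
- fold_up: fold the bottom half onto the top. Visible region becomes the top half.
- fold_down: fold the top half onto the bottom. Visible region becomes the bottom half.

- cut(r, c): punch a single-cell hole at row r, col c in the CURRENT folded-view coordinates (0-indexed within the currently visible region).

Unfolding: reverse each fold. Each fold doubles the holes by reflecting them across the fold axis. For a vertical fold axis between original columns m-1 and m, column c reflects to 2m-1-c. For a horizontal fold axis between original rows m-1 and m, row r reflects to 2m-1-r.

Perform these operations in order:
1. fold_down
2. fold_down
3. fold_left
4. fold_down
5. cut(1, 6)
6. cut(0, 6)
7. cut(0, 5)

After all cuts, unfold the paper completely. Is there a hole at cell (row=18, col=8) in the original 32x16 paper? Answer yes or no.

Answer: no

Derivation:
Op 1 fold_down: fold axis h@16; visible region now rows[16,32) x cols[0,16) = 16x16
Op 2 fold_down: fold axis h@24; visible region now rows[24,32) x cols[0,16) = 8x16
Op 3 fold_left: fold axis v@8; visible region now rows[24,32) x cols[0,8) = 8x8
Op 4 fold_down: fold axis h@28; visible region now rows[28,32) x cols[0,8) = 4x8
Op 5 cut(1, 6): punch at orig (29,6); cuts so far [(29, 6)]; region rows[28,32) x cols[0,8) = 4x8
Op 6 cut(0, 6): punch at orig (28,6); cuts so far [(28, 6), (29, 6)]; region rows[28,32) x cols[0,8) = 4x8
Op 7 cut(0, 5): punch at orig (28,5); cuts so far [(28, 5), (28, 6), (29, 6)]; region rows[28,32) x cols[0,8) = 4x8
Unfold 1 (reflect across h@28): 6 holes -> [(26, 6), (27, 5), (27, 6), (28, 5), (28, 6), (29, 6)]
Unfold 2 (reflect across v@8): 12 holes -> [(26, 6), (26, 9), (27, 5), (27, 6), (27, 9), (27, 10), (28, 5), (28, 6), (28, 9), (28, 10), (29, 6), (29, 9)]
Unfold 3 (reflect across h@24): 24 holes -> [(18, 6), (18, 9), (19, 5), (19, 6), (19, 9), (19, 10), (20, 5), (20, 6), (20, 9), (20, 10), (21, 6), (21, 9), (26, 6), (26, 9), (27, 5), (27, 6), (27, 9), (27, 10), (28, 5), (28, 6), (28, 9), (28, 10), (29, 6), (29, 9)]
Unfold 4 (reflect across h@16): 48 holes -> [(2, 6), (2, 9), (3, 5), (3, 6), (3, 9), (3, 10), (4, 5), (4, 6), (4, 9), (4, 10), (5, 6), (5, 9), (10, 6), (10, 9), (11, 5), (11, 6), (11, 9), (11, 10), (12, 5), (12, 6), (12, 9), (12, 10), (13, 6), (13, 9), (18, 6), (18, 9), (19, 5), (19, 6), (19, 9), (19, 10), (20, 5), (20, 6), (20, 9), (20, 10), (21, 6), (21, 9), (26, 6), (26, 9), (27, 5), (27, 6), (27, 9), (27, 10), (28, 5), (28, 6), (28, 9), (28, 10), (29, 6), (29, 9)]
Holes: [(2, 6), (2, 9), (3, 5), (3, 6), (3, 9), (3, 10), (4, 5), (4, 6), (4, 9), (4, 10), (5, 6), (5, 9), (10, 6), (10, 9), (11, 5), (11, 6), (11, 9), (11, 10), (12, 5), (12, 6), (12, 9), (12, 10), (13, 6), (13, 9), (18, 6), (18, 9), (19, 5), (19, 6), (19, 9), (19, 10), (20, 5), (20, 6), (20, 9), (20, 10), (21, 6), (21, 9), (26, 6), (26, 9), (27, 5), (27, 6), (27, 9), (27, 10), (28, 5), (28, 6), (28, 9), (28, 10), (29, 6), (29, 9)]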